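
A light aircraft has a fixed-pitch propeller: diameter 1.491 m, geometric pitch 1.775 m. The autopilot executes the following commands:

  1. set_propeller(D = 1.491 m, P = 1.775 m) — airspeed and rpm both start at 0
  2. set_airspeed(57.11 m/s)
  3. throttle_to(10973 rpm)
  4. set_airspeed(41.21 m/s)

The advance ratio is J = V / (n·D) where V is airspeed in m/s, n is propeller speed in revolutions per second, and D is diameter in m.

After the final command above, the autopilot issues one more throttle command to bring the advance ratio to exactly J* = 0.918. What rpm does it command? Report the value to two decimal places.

set_propeller: D = 1.491 m, P = 1.775 m (p = P/D = 1.190476); state ← (V=0, rpm=0)
set_airspeed(57.11): V ← 57.11 m/s
throttle_to(10973): rpm ← 10973
set_airspeed(41.21): V ← 41.21 m/s
final state: V = 41.21 m/s, rpm = 10973 → n = rpm/60 = 182.883333 rev/s
target J* = 0.918; solve J* = V/(n·D) for n: n = V/(J*·D) = 41.21/(0.918 × 1.491) = 30.108027 rev/s
rpm = 60·n = 1806.481591

rpm = 1806.48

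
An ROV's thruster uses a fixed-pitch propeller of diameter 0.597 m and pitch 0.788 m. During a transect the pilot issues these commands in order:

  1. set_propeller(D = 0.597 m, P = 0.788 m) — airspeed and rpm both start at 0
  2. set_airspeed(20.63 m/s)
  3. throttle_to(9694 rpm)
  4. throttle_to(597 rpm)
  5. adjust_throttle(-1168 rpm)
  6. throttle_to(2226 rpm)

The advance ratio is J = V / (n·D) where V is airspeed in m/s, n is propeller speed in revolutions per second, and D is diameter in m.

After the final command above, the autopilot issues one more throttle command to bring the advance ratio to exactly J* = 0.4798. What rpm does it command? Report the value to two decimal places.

rpm = 4321.31

set_propeller: D = 0.597 m, P = 0.788 m (p = P/D = 1.319933); state ← (V=0, rpm=0)
set_airspeed(20.63): V ← 20.63 m/s
throttle_to(9694): rpm ← 9694
throttle_to(597): rpm ← 597
adjust_throttle(-1168): rpm ← 597 -1168 = -571
throttle_to(2226): rpm ← 2226
final state: V = 20.63 m/s, rpm = 2226 → n = rpm/60 = 37.100000 rev/s
target J* = 0.4798; solve J* = V/(n·D) for n: n = V/(J*·D) = 20.63/(0.4798 × 0.597) = 72.021913 rev/s
rpm = 60·n = 4321.314786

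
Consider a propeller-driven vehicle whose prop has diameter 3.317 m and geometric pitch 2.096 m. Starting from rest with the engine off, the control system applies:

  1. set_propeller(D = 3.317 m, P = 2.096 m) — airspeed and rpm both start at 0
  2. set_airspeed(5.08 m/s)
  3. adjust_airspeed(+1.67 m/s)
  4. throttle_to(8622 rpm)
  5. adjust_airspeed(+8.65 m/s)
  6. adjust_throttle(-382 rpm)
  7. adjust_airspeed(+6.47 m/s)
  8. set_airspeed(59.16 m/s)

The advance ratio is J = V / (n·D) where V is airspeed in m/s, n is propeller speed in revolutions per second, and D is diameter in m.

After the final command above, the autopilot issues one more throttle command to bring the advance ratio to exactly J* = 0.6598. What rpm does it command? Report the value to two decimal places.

set_propeller: D = 3.317 m, P = 2.096 m (p = P/D = 0.631896); state ← (V=0, rpm=0)
set_airspeed(5.08): V ← 5.08 m/s
adjust_airspeed(+1.67): V ← 5.08 +1.67 = 6.75 m/s
throttle_to(8622): rpm ← 8622
adjust_airspeed(+8.65): V ← 6.75 +8.65 = 15.4 m/s
adjust_throttle(-382): rpm ← 8622 -382 = 8240
adjust_airspeed(+6.47): V ← 15.4 +6.47 = 21.87 m/s
set_airspeed(59.16): V ← 59.16 m/s
final state: V = 59.16 m/s, rpm = 8240 → n = rpm/60 = 137.333333 rev/s
target J* = 0.6598; solve J* = V/(n·D) for n: n = V/(J*·D) = 59.16/(0.6598 × 3.317) = 27.031515 rev/s
rpm = 60·n = 1621.890885

rpm = 1621.89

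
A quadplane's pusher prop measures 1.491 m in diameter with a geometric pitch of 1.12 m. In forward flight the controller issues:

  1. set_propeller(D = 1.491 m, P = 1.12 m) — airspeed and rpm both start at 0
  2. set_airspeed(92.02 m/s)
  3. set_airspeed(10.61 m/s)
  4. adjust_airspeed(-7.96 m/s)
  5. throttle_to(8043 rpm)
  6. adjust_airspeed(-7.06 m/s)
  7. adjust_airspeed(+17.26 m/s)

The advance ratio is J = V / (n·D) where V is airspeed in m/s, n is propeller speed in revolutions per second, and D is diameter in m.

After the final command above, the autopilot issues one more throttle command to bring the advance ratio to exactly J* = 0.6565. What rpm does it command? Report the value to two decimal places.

set_propeller: D = 1.491 m, P = 1.12 m (p = P/D = 0.751174); state ← (V=0, rpm=0)
set_airspeed(92.02): V ← 92.02 m/s
set_airspeed(10.61): V ← 10.61 m/s
adjust_airspeed(-7.96): V ← 10.61 -7.96 = 2.65 m/s
throttle_to(8043): rpm ← 8043
adjust_airspeed(-7.06): V ← 2.65 -7.06 = -4.41 m/s
adjust_airspeed(+17.26): V ← -4.41 +17.26 = 12.85 m/s
final state: V = 12.85 m/s, rpm = 8043 → n = rpm/60 = 134.050000 rev/s
target J* = 0.6565; solve J* = V/(n·D) for n: n = V/(J*·D) = 12.85/(0.6565 × 1.491) = 13.127764 rev/s
rpm = 60·n = 787.665827

rpm = 787.67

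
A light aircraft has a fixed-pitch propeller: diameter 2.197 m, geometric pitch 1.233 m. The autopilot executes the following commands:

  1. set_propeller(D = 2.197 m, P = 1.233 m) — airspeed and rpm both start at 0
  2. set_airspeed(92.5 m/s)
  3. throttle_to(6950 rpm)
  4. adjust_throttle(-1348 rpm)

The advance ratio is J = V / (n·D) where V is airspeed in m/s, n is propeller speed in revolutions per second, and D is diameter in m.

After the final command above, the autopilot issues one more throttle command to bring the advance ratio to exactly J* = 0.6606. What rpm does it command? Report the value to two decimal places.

rpm = 3824.06

set_propeller: D = 2.197 m, P = 1.233 m (p = P/D = 0.561220); state ← (V=0, rpm=0)
set_airspeed(92.5): V ← 92.5 m/s
throttle_to(6950): rpm ← 6950
adjust_throttle(-1348): rpm ← 6950 -1348 = 5602
final state: V = 92.5 m/s, rpm = 5602 → n = rpm/60 = 93.366667 rev/s
target J* = 0.6606; solve J* = V/(n·D) for n: n = V/(J*·D) = 92.5/(0.6606 × 2.197) = 63.734283 rev/s
rpm = 60·n = 3824.056998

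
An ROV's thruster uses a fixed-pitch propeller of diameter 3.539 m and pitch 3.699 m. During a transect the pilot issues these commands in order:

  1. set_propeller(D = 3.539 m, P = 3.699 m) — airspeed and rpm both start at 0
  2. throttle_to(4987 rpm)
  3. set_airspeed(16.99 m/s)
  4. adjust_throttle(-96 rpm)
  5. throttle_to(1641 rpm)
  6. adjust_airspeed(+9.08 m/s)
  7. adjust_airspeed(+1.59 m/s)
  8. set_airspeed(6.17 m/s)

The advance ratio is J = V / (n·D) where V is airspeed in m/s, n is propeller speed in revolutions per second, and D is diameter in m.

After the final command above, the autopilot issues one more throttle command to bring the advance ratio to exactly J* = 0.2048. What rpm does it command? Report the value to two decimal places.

rpm = 510.77

set_propeller: D = 3.539 m, P = 3.699 m (p = P/D = 1.045211); state ← (V=0, rpm=0)
throttle_to(4987): rpm ← 4987
set_airspeed(16.99): V ← 16.99 m/s
adjust_throttle(-96): rpm ← 4987 -96 = 4891
throttle_to(1641): rpm ← 1641
adjust_airspeed(+9.08): V ← 16.99 +9.08 = 26.07 m/s
adjust_airspeed(+1.59): V ← 26.07 +1.59 = 27.66 m/s
set_airspeed(6.17): V ← 6.17 m/s
final state: V = 6.17 m/s, rpm = 1641 → n = rpm/60 = 27.350000 rev/s
target J* = 0.2048; solve J* = V/(n·D) for n: n = V/(J*·D) = 6.17/(0.2048 × 3.539) = 8.512843 rev/s
rpm = 60·n = 510.770610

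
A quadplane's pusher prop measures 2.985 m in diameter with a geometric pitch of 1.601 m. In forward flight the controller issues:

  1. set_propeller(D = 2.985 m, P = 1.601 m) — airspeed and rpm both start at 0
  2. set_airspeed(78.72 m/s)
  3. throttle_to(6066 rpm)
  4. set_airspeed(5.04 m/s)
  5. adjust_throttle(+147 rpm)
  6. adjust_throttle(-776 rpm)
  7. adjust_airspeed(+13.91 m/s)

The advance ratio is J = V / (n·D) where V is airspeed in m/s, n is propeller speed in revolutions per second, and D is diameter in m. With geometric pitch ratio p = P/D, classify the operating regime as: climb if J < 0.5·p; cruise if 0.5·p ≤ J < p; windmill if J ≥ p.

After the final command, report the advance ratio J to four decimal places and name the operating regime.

J = 0.0701, regime = climb

set_propeller: D = 2.985 m, P = 1.601 m (p = P/D = 0.536348); state ← (V=0, rpm=0)
set_airspeed(78.72): V ← 78.72 m/s
throttle_to(6066): rpm ← 6066
set_airspeed(5.04): V ← 5.04 m/s
adjust_throttle(+147): rpm ← 6066 +147 = 6213
adjust_throttle(-776): rpm ← 6213 -776 = 5437
adjust_airspeed(+13.91): V ← 5.04 +13.91 = 18.95 m/s
final state: V = 18.95 m/s, rpm = 5437 → n = rpm/60 = 90.616667 rev/s
J = V / (n·D) = 18.95 / (90.616667 × 2.985) = 0.070058
regime bands: climb J<0.2682 | cruise [0.2682, 0.5363) | windmill J≥0.5363
J = 0.0701 → climb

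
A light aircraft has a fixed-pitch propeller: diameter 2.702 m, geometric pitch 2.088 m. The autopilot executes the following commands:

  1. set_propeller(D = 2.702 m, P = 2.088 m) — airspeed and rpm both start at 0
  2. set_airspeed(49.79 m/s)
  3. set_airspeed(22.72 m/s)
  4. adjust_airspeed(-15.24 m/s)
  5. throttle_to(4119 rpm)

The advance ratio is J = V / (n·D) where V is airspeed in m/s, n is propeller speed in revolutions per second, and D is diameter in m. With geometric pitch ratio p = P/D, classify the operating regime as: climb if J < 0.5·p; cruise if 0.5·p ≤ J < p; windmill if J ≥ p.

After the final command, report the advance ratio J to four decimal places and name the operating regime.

set_propeller: D = 2.702 m, P = 2.088 m (p = P/D = 0.772761); state ← (V=0, rpm=0)
set_airspeed(49.79): V ← 49.79 m/s
set_airspeed(22.72): V ← 22.72 m/s
adjust_airspeed(-15.24): V ← 22.72 -15.24 = 7.48 m/s
throttle_to(4119): rpm ← 4119
final state: V = 7.48 m/s, rpm = 4119 → n = rpm/60 = 68.650000 rev/s
J = V / (n·D) = 7.48 / (68.650000 × 2.702) = 0.040325
regime bands: climb J<0.3864 | cruise [0.3864, 0.7728) | windmill J≥0.7728
J = 0.0403 → climb

J = 0.0403, regime = climb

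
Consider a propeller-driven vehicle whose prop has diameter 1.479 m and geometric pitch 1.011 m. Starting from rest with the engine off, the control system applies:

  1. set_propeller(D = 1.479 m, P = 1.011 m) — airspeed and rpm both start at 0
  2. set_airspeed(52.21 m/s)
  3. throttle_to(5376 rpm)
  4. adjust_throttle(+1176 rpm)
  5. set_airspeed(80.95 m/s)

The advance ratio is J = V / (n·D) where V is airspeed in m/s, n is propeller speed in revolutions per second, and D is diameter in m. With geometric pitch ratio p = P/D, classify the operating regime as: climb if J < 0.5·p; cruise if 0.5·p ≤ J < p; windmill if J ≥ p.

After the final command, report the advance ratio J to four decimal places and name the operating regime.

set_propeller: D = 1.479 m, P = 1.011 m (p = P/D = 0.683570); state ← (V=0, rpm=0)
set_airspeed(52.21): V ← 52.21 m/s
throttle_to(5376): rpm ← 5376
adjust_throttle(+1176): rpm ← 5376 +1176 = 6552
set_airspeed(80.95): V ← 80.95 m/s
final state: V = 80.95 m/s, rpm = 6552 → n = rpm/60 = 109.200000 rev/s
J = V / (n·D) = 80.95 / (109.200000 × 1.479) = 0.501217
regime bands: climb J<0.3418 | cruise [0.3418, 0.6836) | windmill J≥0.6836
J = 0.5012 → cruise

J = 0.5012, regime = cruise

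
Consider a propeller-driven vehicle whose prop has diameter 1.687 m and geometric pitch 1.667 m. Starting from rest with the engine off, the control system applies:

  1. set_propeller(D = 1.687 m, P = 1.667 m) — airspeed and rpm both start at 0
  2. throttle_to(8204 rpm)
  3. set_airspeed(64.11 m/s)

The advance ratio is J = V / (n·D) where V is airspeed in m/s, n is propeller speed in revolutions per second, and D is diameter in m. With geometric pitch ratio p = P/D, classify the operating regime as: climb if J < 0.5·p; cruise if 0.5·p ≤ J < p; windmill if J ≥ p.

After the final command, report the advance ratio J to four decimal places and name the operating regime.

J = 0.2779, regime = climb

set_propeller: D = 1.687 m, P = 1.667 m (p = P/D = 0.988145); state ← (V=0, rpm=0)
throttle_to(8204): rpm ← 8204
set_airspeed(64.11): V ← 64.11 m/s
final state: V = 64.11 m/s, rpm = 8204 → n = rpm/60 = 136.733333 rev/s
J = V / (n·D) = 64.11 / (136.733333 × 1.687) = 0.277931
regime bands: climb J<0.4941 | cruise [0.4941, 0.9881) | windmill J≥0.9881
J = 0.2779 → climb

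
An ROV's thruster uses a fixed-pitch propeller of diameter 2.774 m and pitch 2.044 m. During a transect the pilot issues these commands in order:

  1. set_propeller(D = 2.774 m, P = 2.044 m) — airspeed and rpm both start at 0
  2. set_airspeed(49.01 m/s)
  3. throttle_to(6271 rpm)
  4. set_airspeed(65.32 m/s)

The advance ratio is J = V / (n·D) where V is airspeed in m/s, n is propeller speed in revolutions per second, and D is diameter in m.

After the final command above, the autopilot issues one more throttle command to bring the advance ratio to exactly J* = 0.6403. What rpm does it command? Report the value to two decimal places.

rpm = 2206.52

set_propeller: D = 2.774 m, P = 2.044 m (p = P/D = 0.736842); state ← (V=0, rpm=0)
set_airspeed(49.01): V ← 49.01 m/s
throttle_to(6271): rpm ← 6271
set_airspeed(65.32): V ← 65.32 m/s
final state: V = 65.32 m/s, rpm = 6271 → n = rpm/60 = 104.516667 rev/s
target J* = 0.6403; solve J* = V/(n·D) for n: n = V/(J*·D) = 65.32/(0.6403 × 2.774) = 36.775299 rev/s
rpm = 60·n = 2206.517966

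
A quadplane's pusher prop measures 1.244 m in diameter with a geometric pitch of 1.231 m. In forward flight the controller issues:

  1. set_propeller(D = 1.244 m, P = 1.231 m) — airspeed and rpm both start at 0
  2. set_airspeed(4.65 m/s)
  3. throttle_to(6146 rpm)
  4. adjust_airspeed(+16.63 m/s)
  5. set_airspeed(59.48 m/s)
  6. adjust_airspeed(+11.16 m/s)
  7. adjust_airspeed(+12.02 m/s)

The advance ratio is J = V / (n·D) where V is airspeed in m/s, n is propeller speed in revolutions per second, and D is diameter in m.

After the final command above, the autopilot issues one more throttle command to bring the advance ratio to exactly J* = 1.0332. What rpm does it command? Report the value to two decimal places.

rpm = 3858.71

set_propeller: D = 1.244 m, P = 1.231 m (p = P/D = 0.989550); state ← (V=0, rpm=0)
set_airspeed(4.65): V ← 4.65 m/s
throttle_to(6146): rpm ← 6146
adjust_airspeed(+16.63): V ← 4.65 +16.63 = 21.28 m/s
set_airspeed(59.48): V ← 59.48 m/s
adjust_airspeed(+11.16): V ← 59.48 +11.16 = 70.64 m/s
adjust_airspeed(+12.02): V ← 70.64 +12.02 = 82.66 m/s
final state: V = 82.66 m/s, rpm = 6146 → n = rpm/60 = 102.433333 rev/s
target J* = 1.0332; solve J* = V/(n·D) for n: n = V/(J*·D) = 82.66/(1.0332 × 1.244) = 64.311794 rev/s
rpm = 60·n = 3858.707627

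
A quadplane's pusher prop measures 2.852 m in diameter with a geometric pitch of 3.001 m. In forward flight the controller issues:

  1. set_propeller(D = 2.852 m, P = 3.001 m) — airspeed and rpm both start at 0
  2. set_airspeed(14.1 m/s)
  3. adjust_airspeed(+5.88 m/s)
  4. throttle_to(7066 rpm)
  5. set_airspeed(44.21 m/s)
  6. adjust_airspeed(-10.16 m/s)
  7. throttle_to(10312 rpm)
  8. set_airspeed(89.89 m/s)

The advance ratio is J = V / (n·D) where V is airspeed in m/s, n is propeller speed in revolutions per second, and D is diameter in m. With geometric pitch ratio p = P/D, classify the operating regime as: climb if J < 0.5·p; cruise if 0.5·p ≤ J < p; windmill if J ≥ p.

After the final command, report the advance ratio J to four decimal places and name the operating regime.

set_propeller: D = 2.852 m, P = 3.001 m (p = P/D = 1.052244); state ← (V=0, rpm=0)
set_airspeed(14.1): V ← 14.1 m/s
adjust_airspeed(+5.88): V ← 14.1 +5.88 = 19.98 m/s
throttle_to(7066): rpm ← 7066
set_airspeed(44.21): V ← 44.21 m/s
adjust_airspeed(-10.16): V ← 44.21 -10.16 = 34.05 m/s
throttle_to(10312): rpm ← 10312
set_airspeed(89.89): V ← 89.89 m/s
final state: V = 89.89 m/s, rpm = 10312 → n = rpm/60 = 171.866667 rev/s
J = V / (n·D) = 89.89 / (171.866667 × 2.852) = 0.183388
regime bands: climb J<0.5261 | cruise [0.5261, 1.0522) | windmill J≥1.0522
J = 0.1834 → climb

J = 0.1834, regime = climb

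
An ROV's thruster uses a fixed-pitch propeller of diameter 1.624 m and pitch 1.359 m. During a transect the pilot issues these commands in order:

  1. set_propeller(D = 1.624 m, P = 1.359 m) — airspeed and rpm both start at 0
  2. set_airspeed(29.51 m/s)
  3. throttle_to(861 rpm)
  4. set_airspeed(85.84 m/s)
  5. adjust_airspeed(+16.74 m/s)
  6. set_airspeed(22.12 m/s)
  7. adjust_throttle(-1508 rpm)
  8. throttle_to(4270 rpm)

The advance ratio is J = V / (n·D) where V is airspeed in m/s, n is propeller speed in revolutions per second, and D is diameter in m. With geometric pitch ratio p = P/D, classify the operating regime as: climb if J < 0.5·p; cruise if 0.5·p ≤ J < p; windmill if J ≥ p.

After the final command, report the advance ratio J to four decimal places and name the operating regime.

J = 0.1914, regime = climb

set_propeller: D = 1.624 m, P = 1.359 m (p = P/D = 0.836823); state ← (V=0, rpm=0)
set_airspeed(29.51): V ← 29.51 m/s
throttle_to(861): rpm ← 861
set_airspeed(85.84): V ← 85.84 m/s
adjust_airspeed(+16.74): V ← 85.84 +16.74 = 102.58 m/s
set_airspeed(22.12): V ← 22.12 m/s
adjust_throttle(-1508): rpm ← 861 -1508 = -647
throttle_to(4270): rpm ← 4270
final state: V = 22.12 m/s, rpm = 4270 → n = rpm/60 = 71.166667 rev/s
J = V / (n·D) = 22.12 / (71.166667 × 1.624) = 0.191391
regime bands: climb J<0.4184 | cruise [0.4184, 0.8368) | windmill J≥0.8368
J = 0.1914 → climb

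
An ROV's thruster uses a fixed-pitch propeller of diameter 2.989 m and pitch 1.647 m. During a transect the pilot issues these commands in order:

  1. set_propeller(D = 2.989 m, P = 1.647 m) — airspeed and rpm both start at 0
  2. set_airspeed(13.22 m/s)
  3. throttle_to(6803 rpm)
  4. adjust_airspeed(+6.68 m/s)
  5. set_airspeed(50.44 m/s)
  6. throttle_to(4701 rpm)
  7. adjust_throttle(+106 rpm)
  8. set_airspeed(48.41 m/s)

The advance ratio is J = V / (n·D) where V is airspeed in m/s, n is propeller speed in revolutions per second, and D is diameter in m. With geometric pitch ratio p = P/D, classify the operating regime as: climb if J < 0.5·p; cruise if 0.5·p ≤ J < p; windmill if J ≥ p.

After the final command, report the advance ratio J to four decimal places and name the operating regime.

set_propeller: D = 2.989 m, P = 1.647 m (p = P/D = 0.551020); state ← (V=0, rpm=0)
set_airspeed(13.22): V ← 13.22 m/s
throttle_to(6803): rpm ← 6803
adjust_airspeed(+6.68): V ← 13.22 +6.68 = 19.9 m/s
set_airspeed(50.44): V ← 50.44 m/s
throttle_to(4701): rpm ← 4701
adjust_throttle(+106): rpm ← 4701 +106 = 4807
set_airspeed(48.41): V ← 48.41 m/s
final state: V = 48.41 m/s, rpm = 4807 → n = rpm/60 = 80.116667 rev/s
J = V / (n·D) = 48.41 / (80.116667 × 2.989) = 0.202156
regime bands: climb J<0.2755 | cruise [0.2755, 0.5510) | windmill J≥0.5510
J = 0.2022 → climb

J = 0.2022, regime = climb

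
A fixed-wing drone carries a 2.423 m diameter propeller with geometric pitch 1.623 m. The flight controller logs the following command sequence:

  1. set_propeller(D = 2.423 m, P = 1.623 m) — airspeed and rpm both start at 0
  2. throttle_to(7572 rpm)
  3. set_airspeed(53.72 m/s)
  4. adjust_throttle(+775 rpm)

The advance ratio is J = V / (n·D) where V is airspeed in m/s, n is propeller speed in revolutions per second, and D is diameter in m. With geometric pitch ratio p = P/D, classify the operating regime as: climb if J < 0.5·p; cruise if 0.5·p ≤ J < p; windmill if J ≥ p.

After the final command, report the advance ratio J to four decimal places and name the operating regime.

set_propeller: D = 2.423 m, P = 1.623 m (p = P/D = 0.669831); state ← (V=0, rpm=0)
throttle_to(7572): rpm ← 7572
set_airspeed(53.72): V ← 53.72 m/s
adjust_throttle(+775): rpm ← 7572 +775 = 8347
final state: V = 53.72 m/s, rpm = 8347 → n = rpm/60 = 139.116667 rev/s
J = V / (n·D) = 53.72 / (139.116667 × 2.423) = 0.159369
regime bands: climb J<0.3349 | cruise [0.3349, 0.6698) | windmill J≥0.6698
J = 0.1594 → climb

J = 0.1594, regime = climb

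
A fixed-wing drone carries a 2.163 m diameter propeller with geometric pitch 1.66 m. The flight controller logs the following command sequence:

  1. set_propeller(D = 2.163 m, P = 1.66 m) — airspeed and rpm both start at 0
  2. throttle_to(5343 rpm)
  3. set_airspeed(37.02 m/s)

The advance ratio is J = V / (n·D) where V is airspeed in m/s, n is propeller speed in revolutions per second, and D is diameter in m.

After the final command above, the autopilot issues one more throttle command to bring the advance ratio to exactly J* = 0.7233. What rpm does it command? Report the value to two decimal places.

rpm = 1419.75

set_propeller: D = 2.163 m, P = 1.66 m (p = P/D = 0.767453); state ← (V=0, rpm=0)
throttle_to(5343): rpm ← 5343
set_airspeed(37.02): V ← 37.02 m/s
final state: V = 37.02 m/s, rpm = 5343 → n = rpm/60 = 89.050000 rev/s
target J* = 0.7233; solve J* = V/(n·D) for n: n = V/(J*·D) = 37.02/(0.7233 × 2.163) = 23.662544 rev/s
rpm = 60·n = 1419.752625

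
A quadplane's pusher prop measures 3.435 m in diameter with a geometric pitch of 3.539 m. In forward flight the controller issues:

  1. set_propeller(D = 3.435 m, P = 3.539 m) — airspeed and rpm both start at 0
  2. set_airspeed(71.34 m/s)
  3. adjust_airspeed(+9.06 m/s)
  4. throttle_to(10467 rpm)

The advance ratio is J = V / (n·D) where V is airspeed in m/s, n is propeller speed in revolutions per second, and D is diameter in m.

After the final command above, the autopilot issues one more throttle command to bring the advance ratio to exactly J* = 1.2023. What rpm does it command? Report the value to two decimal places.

rpm = 1168.07

set_propeller: D = 3.435 m, P = 3.539 m (p = P/D = 1.030277); state ← (V=0, rpm=0)
set_airspeed(71.34): V ← 71.34 m/s
adjust_airspeed(+9.06): V ← 71.34 +9.06 = 80.4 m/s
throttle_to(10467): rpm ← 10467
final state: V = 80.4 m/s, rpm = 10467 → n = rpm/60 = 174.450000 rev/s
target J* = 1.2023; solve J* = V/(n·D) for n: n = V/(J*·D) = 80.4/(1.2023 × 3.435) = 19.467781 rev/s
rpm = 60·n = 1168.066882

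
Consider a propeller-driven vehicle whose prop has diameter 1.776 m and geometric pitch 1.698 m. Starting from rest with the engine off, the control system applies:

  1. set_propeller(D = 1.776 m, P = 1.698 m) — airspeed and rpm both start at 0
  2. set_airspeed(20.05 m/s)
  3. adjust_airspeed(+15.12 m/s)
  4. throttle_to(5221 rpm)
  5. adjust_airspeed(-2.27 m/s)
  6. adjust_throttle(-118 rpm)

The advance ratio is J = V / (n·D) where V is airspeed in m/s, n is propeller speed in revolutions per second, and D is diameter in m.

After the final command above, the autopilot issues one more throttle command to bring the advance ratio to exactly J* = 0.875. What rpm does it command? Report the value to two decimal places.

rpm = 1270.27

set_propeller: D = 1.776 m, P = 1.698 m (p = P/D = 0.956081); state ← (V=0, rpm=0)
set_airspeed(20.05): V ← 20.05 m/s
adjust_airspeed(+15.12): V ← 20.05 +15.12 = 35.17 m/s
throttle_to(5221): rpm ← 5221
adjust_airspeed(-2.27): V ← 35.17 -2.27 = 32.9 m/s
adjust_throttle(-118): rpm ← 5221 -118 = 5103
final state: V = 32.9 m/s, rpm = 5103 → n = rpm/60 = 85.050000 rev/s
target J* = 0.875; solve J* = V/(n·D) for n: n = V/(J*·D) = 32.9/(0.875 × 1.776) = 21.171171 rev/s
rpm = 60·n = 1270.270270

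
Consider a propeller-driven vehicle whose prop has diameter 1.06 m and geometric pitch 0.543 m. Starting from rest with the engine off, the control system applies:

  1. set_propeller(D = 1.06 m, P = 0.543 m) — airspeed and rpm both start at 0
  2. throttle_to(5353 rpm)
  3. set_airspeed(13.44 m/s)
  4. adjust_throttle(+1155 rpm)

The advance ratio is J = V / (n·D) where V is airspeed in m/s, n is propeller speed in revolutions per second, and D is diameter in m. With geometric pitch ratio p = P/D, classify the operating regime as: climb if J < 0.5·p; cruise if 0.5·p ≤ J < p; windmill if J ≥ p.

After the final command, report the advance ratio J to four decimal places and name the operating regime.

set_propeller: D = 1.06 m, P = 0.543 m (p = P/D = 0.512264); state ← (V=0, rpm=0)
throttle_to(5353): rpm ← 5353
set_airspeed(13.44): V ← 13.44 m/s
adjust_throttle(+1155): rpm ← 5353 +1155 = 6508
final state: V = 13.44 m/s, rpm = 6508 → n = rpm/60 = 108.466667 rev/s
J = V / (n·D) = 13.44 / (108.466667 × 1.06) = 0.116895
regime bands: climb J<0.2561 | cruise [0.2561, 0.5123) | windmill J≥0.5123
J = 0.1169 → climb

J = 0.1169, regime = climb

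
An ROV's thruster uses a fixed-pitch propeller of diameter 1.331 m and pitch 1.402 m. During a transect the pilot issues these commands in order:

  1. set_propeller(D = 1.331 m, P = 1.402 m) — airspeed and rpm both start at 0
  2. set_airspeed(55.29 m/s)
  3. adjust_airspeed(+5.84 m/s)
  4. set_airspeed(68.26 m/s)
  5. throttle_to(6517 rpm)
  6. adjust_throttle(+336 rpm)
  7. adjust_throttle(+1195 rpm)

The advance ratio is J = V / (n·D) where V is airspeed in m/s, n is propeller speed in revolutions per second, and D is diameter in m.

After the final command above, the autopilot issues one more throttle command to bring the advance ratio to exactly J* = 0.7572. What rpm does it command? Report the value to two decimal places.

set_propeller: D = 1.331 m, P = 1.402 m (p = P/D = 1.053343); state ← (V=0, rpm=0)
set_airspeed(55.29): V ← 55.29 m/s
adjust_airspeed(+5.84): V ← 55.29 +5.84 = 61.13 m/s
set_airspeed(68.26): V ← 68.26 m/s
throttle_to(6517): rpm ← 6517
adjust_throttle(+336): rpm ← 6517 +336 = 6853
adjust_throttle(+1195): rpm ← 6853 +1195 = 8048
final state: V = 68.26 m/s, rpm = 8048 → n = rpm/60 = 134.133333 rev/s
target J* = 0.7572; solve J* = V/(n·D) for n: n = V/(J*·D) = 68.26/(0.7572 × 1.331) = 67.729462 rev/s
rpm = 60·n = 4063.767695

rpm = 4063.77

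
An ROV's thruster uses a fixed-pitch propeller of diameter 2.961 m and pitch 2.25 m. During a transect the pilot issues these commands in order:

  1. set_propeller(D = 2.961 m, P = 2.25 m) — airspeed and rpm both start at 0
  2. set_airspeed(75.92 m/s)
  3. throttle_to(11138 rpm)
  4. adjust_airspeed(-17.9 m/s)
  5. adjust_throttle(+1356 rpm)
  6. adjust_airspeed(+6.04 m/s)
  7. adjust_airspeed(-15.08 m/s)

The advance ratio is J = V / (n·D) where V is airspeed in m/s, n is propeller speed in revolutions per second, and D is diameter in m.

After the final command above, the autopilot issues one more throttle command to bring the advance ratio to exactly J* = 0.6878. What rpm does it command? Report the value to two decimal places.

set_propeller: D = 2.961 m, P = 2.25 m (p = P/D = 0.759878); state ← (V=0, rpm=0)
set_airspeed(75.92): V ← 75.92 m/s
throttle_to(11138): rpm ← 11138
adjust_airspeed(-17.9): V ← 75.92 -17.9 = 58.02 m/s
adjust_throttle(+1356): rpm ← 11138 +1356 = 12494
adjust_airspeed(+6.04): V ← 58.02 +6.04 = 64.06 m/s
adjust_airspeed(-15.08): V ← 64.06 -15.08 = 48.98 m/s
final state: V = 48.98 m/s, rpm = 12494 → n = rpm/60 = 208.233333 rev/s
target J* = 0.6878; solve J* = V/(n·D) for n: n = V/(J*·D) = 48.98/(0.6878 × 2.961) = 24.050173 rev/s
rpm = 60·n = 1443.010371

rpm = 1443.01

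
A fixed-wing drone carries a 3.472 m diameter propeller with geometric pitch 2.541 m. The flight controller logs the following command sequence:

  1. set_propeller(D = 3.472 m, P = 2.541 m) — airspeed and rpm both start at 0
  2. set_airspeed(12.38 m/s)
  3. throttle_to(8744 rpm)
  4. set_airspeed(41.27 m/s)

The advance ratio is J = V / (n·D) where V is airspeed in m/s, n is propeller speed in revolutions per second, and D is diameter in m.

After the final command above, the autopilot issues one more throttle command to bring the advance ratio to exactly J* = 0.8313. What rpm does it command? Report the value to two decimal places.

rpm = 857.92

set_propeller: D = 3.472 m, P = 2.541 m (p = P/D = 0.731855); state ← (V=0, rpm=0)
set_airspeed(12.38): V ← 12.38 m/s
throttle_to(8744): rpm ← 8744
set_airspeed(41.27): V ← 41.27 m/s
final state: V = 41.27 m/s, rpm = 8744 → n = rpm/60 = 145.733333 rev/s
target J* = 0.8313; solve J* = V/(n·D) for n: n = V/(J*·D) = 41.27/(0.8313 × 3.472) = 14.298714 rev/s
rpm = 60·n = 857.922825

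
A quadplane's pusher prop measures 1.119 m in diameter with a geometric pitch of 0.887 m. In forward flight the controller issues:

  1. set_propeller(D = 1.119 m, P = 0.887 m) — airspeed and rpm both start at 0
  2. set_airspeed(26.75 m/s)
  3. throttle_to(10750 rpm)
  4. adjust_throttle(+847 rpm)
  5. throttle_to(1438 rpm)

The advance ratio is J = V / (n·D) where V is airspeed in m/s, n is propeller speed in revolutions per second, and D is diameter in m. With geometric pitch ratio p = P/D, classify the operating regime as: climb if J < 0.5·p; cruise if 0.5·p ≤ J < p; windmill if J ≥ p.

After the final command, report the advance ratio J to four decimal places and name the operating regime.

set_propeller: D = 1.119 m, P = 0.887 m (p = P/D = 0.792672); state ← (V=0, rpm=0)
set_airspeed(26.75): V ← 26.75 m/s
throttle_to(10750): rpm ← 10750
adjust_throttle(+847): rpm ← 10750 +847 = 11597
throttle_to(1438): rpm ← 1438
final state: V = 26.75 m/s, rpm = 1438 → n = rpm/60 = 23.966667 rev/s
J = V / (n·D) = 26.75 / (23.966667 × 1.119) = 0.997438
regime bands: climb J<0.3963 | cruise [0.3963, 0.7927) | windmill J≥0.7927
J = 0.9974 → windmill

J = 0.9974, regime = windmill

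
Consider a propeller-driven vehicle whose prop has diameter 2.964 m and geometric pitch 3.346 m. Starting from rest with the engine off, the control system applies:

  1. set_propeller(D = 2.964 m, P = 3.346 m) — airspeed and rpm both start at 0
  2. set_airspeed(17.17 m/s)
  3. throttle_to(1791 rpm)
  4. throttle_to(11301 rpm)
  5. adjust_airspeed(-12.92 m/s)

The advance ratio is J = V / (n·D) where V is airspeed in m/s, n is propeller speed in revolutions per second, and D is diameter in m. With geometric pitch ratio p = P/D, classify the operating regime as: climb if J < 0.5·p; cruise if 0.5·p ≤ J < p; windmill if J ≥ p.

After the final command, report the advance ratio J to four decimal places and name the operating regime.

J = 0.0076, regime = climb

set_propeller: D = 2.964 m, P = 3.346 m (p = P/D = 1.128880); state ← (V=0, rpm=0)
set_airspeed(17.17): V ← 17.17 m/s
throttle_to(1791): rpm ← 1791
throttle_to(11301): rpm ← 11301
adjust_airspeed(-12.92): V ← 17.17 -12.92 = 4.25 m/s
final state: V = 4.25 m/s, rpm = 11301 → n = rpm/60 = 188.350000 rev/s
J = V / (n·D) = 4.25 / (188.350000 × 2.964) = 0.007613
regime bands: climb J<0.5644 | cruise [0.5644, 1.1289) | windmill J≥1.1289
J = 0.0076 → climb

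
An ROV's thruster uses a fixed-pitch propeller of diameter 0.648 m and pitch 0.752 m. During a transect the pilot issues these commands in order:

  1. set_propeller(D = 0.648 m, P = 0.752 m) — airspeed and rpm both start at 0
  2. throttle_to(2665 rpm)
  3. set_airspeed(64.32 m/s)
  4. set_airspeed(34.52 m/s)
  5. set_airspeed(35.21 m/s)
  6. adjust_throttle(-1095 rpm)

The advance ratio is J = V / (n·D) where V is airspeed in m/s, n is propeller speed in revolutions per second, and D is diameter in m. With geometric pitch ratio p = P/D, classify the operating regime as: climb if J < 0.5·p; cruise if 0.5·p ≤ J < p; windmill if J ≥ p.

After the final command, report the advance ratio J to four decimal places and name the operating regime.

J = 2.0766, regime = windmill

set_propeller: D = 0.648 m, P = 0.752 m (p = P/D = 1.160494); state ← (V=0, rpm=0)
throttle_to(2665): rpm ← 2665
set_airspeed(64.32): V ← 64.32 m/s
set_airspeed(34.52): V ← 34.52 m/s
set_airspeed(35.21): V ← 35.21 m/s
adjust_throttle(-1095): rpm ← 2665 -1095 = 1570
final state: V = 35.21 m/s, rpm = 1570 → n = rpm/60 = 26.166667 rev/s
J = V / (n·D) = 35.21 / (26.166667 × 0.648) = 2.076551
regime bands: climb J<0.5802 | cruise [0.5802, 1.1605) | windmill J≥1.1605
J = 2.0766 → windmill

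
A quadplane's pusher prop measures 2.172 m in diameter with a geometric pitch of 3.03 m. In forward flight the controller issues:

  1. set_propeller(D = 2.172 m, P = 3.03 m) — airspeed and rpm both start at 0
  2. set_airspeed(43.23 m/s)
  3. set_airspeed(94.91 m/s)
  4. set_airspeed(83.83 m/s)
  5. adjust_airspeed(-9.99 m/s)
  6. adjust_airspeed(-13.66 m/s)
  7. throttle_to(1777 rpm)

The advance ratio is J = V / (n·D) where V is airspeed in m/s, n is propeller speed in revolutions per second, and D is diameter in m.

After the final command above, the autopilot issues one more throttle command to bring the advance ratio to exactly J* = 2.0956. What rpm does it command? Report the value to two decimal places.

set_propeller: D = 2.172 m, P = 3.03 m (p = P/D = 1.395028); state ← (V=0, rpm=0)
set_airspeed(43.23): V ← 43.23 m/s
set_airspeed(94.91): V ← 94.91 m/s
set_airspeed(83.83): V ← 83.83 m/s
adjust_airspeed(-9.99): V ← 83.83 -9.99 = 73.84 m/s
adjust_airspeed(-13.66): V ← 73.84 -13.66 = 60.18 m/s
throttle_to(1777): rpm ← 1777
final state: V = 60.18 m/s, rpm = 1777 → n = rpm/60 = 29.616667 rev/s
target J* = 2.0956; solve J* = V/(n·D) for n: n = V/(J*·D) = 60.18/(2.0956 × 2.172) = 13.221599 rev/s
rpm = 60·n = 793.295924

rpm = 793.30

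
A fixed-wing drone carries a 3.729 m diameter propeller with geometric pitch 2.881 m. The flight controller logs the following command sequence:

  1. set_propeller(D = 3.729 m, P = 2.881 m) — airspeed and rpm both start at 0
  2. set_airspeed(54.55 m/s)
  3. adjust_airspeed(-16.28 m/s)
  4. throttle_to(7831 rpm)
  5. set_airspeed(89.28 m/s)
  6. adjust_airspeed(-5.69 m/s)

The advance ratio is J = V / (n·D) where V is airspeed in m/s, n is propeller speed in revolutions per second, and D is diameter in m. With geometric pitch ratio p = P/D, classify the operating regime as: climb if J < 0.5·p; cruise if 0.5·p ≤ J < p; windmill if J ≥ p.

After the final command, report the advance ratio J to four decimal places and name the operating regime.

set_propeller: D = 3.729 m, P = 2.881 m (p = P/D = 0.772593); state ← (V=0, rpm=0)
set_airspeed(54.55): V ← 54.55 m/s
adjust_airspeed(-16.28): V ← 54.55 -16.28 = 38.27 m/s
throttle_to(7831): rpm ← 7831
set_airspeed(89.28): V ← 89.28 m/s
adjust_airspeed(-5.69): V ← 89.28 -5.69 = 83.59 m/s
final state: V = 83.59 m/s, rpm = 7831 → n = rpm/60 = 130.516667 rev/s
J = V / (n·D) = 83.59 / (130.516667 × 3.729) = 0.171750
regime bands: climb J<0.3863 | cruise [0.3863, 0.7726) | windmill J≥0.7726
J = 0.1717 → climb

J = 0.1717, regime = climb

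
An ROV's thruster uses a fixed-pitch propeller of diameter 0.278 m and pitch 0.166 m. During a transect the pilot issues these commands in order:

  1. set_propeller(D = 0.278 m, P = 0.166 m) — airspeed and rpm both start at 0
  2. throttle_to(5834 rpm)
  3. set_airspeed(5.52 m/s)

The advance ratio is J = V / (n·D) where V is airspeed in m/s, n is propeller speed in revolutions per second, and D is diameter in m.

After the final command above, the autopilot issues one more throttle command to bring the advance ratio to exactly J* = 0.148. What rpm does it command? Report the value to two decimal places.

set_propeller: D = 0.278 m, P = 0.166 m (p = P/D = 0.597122); state ← (V=0, rpm=0)
throttle_to(5834): rpm ← 5834
set_airspeed(5.52): V ← 5.52 m/s
final state: V = 5.52 m/s, rpm = 5834 → n = rpm/60 = 97.233333 rev/s
target J* = 0.148; solve J* = V/(n·D) for n: n = V/(J*·D) = 5.52/(0.148 × 0.278) = 134.162940 rev/s
rpm = 60·n = 8049.776395

rpm = 8049.78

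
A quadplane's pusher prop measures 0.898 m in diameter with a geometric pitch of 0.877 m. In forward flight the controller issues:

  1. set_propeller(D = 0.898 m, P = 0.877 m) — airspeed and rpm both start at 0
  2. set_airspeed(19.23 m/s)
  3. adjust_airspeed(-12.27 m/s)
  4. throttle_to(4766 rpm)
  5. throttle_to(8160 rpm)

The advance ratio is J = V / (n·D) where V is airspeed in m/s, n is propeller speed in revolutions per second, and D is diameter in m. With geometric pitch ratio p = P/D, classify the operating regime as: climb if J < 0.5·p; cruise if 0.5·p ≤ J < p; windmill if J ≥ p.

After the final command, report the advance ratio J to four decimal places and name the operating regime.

set_propeller: D = 0.898 m, P = 0.877 m (p = P/D = 0.976615); state ← (V=0, rpm=0)
set_airspeed(19.23): V ← 19.23 m/s
adjust_airspeed(-12.27): V ← 19.23 -12.27 = 6.96 m/s
throttle_to(4766): rpm ← 4766
throttle_to(8160): rpm ← 8160
final state: V = 6.96 m/s, rpm = 8160 → n = rpm/60 = 136.000000 rev/s
J = V / (n·D) = 6.96 / (136.000000 × 0.898) = 0.056989
regime bands: climb J<0.4883 | cruise [0.4883, 0.9766) | windmill J≥0.9766
J = 0.0570 → climb

J = 0.0570, regime = climb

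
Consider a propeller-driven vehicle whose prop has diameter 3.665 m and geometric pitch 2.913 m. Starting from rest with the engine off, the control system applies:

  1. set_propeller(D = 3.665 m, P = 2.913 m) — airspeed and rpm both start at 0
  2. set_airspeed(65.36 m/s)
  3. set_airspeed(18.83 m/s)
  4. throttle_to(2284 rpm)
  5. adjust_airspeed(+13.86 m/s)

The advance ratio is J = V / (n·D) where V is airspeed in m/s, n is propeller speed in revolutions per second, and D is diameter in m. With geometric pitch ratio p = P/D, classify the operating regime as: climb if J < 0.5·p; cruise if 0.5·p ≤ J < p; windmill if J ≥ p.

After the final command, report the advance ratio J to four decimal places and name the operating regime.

J = 0.2343, regime = climb

set_propeller: D = 3.665 m, P = 2.913 m (p = P/D = 0.794816); state ← (V=0, rpm=0)
set_airspeed(65.36): V ← 65.36 m/s
set_airspeed(18.83): V ← 18.83 m/s
throttle_to(2284): rpm ← 2284
adjust_airspeed(+13.86): V ← 18.83 +13.86 = 32.69 m/s
final state: V = 32.69 m/s, rpm = 2284 → n = rpm/60 = 38.066667 rev/s
J = V / (n·D) = 32.69 / (38.066667 × 3.665) = 0.234313
regime bands: climb J<0.3974 | cruise [0.3974, 0.7948) | windmill J≥0.7948
J = 0.2343 → climb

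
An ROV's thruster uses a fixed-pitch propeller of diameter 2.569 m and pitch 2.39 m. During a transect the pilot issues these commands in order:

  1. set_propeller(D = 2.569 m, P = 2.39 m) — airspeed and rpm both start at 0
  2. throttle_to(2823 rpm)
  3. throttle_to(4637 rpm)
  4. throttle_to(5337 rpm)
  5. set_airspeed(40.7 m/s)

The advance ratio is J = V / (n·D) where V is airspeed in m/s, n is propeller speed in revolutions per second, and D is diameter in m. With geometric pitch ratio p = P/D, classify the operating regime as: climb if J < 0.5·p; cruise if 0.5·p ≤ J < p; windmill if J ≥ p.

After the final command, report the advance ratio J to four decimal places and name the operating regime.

set_propeller: D = 2.569 m, P = 2.39 m (p = P/D = 0.930323); state ← (V=0, rpm=0)
throttle_to(2823): rpm ← 2823
throttle_to(4637): rpm ← 4637
throttle_to(5337): rpm ← 5337
set_airspeed(40.7): V ← 40.7 m/s
final state: V = 40.7 m/s, rpm = 5337 → n = rpm/60 = 88.950000 rev/s
J = V / (n·D) = 40.7 / (88.950000 × 2.569) = 0.178108
regime bands: climb J<0.4652 | cruise [0.4652, 0.9303) | windmill J≥0.9303
J = 0.1781 → climb

J = 0.1781, regime = climb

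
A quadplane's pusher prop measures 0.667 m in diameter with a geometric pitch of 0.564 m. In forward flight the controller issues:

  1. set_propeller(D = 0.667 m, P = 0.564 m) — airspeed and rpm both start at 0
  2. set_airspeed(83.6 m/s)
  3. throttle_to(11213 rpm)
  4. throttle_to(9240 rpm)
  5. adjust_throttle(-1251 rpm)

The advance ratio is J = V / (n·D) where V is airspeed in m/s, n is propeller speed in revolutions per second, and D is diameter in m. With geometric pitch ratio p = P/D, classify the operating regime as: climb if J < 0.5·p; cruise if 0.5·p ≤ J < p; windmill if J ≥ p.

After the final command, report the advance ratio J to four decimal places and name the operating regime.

J = 0.9413, regime = windmill

set_propeller: D = 0.667 m, P = 0.564 m (p = P/D = 0.845577); state ← (V=0, rpm=0)
set_airspeed(83.6): V ← 83.6 m/s
throttle_to(11213): rpm ← 11213
throttle_to(9240): rpm ← 9240
adjust_throttle(-1251): rpm ← 9240 -1251 = 7989
final state: V = 83.6 m/s, rpm = 7989 → n = rpm/60 = 133.150000 rev/s
J = V / (n·D) = 83.6 / (133.150000 × 0.667) = 0.941324
regime bands: climb J<0.4228 | cruise [0.4228, 0.8456) | windmill J≥0.8456
J = 0.9413 → windmill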